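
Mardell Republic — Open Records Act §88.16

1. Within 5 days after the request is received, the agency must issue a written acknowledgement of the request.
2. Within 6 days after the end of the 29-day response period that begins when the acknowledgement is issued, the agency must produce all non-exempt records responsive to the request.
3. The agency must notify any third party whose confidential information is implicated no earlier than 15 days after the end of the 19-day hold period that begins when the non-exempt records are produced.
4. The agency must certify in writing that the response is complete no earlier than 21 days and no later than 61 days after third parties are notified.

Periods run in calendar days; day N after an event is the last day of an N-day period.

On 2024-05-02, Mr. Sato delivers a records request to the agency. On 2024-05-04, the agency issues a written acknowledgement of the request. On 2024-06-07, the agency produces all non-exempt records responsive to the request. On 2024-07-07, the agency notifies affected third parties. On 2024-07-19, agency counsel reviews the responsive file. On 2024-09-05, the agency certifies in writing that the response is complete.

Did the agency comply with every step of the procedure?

(1) due by 2024-05-02 + 5 days = 2024-05-07; 2024-05-04 is within that limit.
(2) due by 2024-06-02 + 6 days = 2024-06-08; completed 2024-06-07, before the deadline.
(3) permitted from 2024-06-26 + 15 days = 2024-07-11 onward; 2024-07-07 is 4 days before the earliest permitted date.
That is the first point of non-compliance.

No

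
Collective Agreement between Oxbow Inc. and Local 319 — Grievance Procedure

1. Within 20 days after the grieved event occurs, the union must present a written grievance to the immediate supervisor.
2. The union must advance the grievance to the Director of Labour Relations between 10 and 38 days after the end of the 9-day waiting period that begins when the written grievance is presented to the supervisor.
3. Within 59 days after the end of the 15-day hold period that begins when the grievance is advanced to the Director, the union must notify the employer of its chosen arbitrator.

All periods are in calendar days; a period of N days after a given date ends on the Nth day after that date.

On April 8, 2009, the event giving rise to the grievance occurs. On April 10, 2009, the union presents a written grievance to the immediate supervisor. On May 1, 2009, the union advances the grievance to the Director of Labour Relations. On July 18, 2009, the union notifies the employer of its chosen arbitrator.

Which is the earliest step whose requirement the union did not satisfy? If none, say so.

(1) due by April 8, 2009 + 20 days = April 28, 2009; done April 10, 2009 — timely.
(2) the permitted window runs from April 19, 2009 + 10 = April 29, 2009 to April 19, 2009 + 38 = May 27, 2009; done May 1, 2009 — within the window.
(3) due by May 16, 2009 + 59 days = July 14, 2009; done July 18, 2009 — 4 days late.

Step 3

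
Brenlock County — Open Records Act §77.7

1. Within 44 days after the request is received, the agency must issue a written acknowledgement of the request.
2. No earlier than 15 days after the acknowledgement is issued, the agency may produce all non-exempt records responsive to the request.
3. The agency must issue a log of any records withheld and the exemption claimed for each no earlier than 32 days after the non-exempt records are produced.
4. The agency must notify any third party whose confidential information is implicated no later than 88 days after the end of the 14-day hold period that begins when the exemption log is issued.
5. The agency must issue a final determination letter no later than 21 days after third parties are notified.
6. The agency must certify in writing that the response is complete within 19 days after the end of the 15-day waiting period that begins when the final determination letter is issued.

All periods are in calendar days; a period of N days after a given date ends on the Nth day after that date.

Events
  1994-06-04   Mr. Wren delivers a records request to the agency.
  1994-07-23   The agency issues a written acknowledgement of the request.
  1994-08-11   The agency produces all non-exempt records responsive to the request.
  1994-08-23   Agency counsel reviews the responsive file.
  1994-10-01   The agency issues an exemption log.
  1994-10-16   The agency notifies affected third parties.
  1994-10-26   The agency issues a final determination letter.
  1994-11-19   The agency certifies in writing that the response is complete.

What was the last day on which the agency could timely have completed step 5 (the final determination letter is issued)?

1994-11-06

Step 5 runs from 1994-10-16, when third parties are notified. 21 days after 1994-10-16 is 1994-11-06.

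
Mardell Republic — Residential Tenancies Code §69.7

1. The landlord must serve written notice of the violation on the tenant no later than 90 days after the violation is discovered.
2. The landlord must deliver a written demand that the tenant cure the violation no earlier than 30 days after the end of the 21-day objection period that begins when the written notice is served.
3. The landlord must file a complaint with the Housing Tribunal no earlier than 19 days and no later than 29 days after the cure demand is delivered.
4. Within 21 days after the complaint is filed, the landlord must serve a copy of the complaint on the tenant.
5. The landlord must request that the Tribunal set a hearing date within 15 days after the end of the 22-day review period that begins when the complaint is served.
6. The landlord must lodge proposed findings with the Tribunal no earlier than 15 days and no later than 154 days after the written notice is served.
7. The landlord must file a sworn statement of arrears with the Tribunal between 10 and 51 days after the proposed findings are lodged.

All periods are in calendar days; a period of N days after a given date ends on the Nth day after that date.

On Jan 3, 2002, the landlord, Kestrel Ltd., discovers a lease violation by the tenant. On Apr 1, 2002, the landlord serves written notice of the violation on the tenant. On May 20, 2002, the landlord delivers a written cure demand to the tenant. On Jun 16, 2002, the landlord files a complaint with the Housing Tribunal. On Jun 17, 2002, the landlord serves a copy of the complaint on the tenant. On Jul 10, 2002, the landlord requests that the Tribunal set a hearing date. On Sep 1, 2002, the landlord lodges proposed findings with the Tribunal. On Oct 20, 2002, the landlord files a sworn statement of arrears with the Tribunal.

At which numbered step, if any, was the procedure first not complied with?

Step 1: 90 days after Jan 3, 2002 (when the violation is discovered) is Apr 3, 2002; done Apr 1, 2002 — timely.
Step 2: the earliest permitted date is 30 days after Apr 22, 2002 (end of the 21-day objection period, which began when the written notice is served on Apr 1, 2002), i.e. May 22, 2002; done May 20, 2002 — 2 days too early.

Step 2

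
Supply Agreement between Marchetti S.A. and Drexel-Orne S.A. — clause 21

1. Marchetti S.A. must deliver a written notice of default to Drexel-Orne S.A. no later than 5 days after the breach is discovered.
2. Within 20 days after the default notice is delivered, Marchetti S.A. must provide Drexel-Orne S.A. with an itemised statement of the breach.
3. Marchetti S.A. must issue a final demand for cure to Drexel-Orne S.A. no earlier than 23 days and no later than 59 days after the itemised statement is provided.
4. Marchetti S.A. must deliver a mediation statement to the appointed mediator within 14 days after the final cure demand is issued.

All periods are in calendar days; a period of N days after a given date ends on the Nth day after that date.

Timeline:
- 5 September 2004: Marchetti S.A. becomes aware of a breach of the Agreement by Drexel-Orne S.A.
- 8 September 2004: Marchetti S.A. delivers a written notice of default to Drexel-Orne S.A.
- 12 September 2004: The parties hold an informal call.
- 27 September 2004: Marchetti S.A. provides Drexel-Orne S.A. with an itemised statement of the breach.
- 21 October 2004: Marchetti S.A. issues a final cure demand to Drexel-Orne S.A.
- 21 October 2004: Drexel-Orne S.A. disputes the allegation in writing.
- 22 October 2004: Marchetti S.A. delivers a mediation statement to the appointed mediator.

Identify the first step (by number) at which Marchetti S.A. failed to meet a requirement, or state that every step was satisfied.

Step 1 — counting 5 days from 5 September 2004 (when the breach is discovered) gives a deadline of 10 September 2004; 8 September 2004 is within that limit.
Step 2 — counting 20 days from 8 September 2004 (when the default notice is delivered) gives a deadline of 28 September 2004; completed 27 September 2004, before the deadline.
Step 3 — 23 and 59 days from 27 September 2004 (when the itemised statement is provided) are 20 October 2004 and 25 November 2004 respectively; 21 October 2004 falls inside that range.
Step 4 — counting 14 days from 21 October 2004 (when the final cure demand is issued) gives a deadline of 4 November 2004; done 22 October 2004 — timely.

None — every step was satisfied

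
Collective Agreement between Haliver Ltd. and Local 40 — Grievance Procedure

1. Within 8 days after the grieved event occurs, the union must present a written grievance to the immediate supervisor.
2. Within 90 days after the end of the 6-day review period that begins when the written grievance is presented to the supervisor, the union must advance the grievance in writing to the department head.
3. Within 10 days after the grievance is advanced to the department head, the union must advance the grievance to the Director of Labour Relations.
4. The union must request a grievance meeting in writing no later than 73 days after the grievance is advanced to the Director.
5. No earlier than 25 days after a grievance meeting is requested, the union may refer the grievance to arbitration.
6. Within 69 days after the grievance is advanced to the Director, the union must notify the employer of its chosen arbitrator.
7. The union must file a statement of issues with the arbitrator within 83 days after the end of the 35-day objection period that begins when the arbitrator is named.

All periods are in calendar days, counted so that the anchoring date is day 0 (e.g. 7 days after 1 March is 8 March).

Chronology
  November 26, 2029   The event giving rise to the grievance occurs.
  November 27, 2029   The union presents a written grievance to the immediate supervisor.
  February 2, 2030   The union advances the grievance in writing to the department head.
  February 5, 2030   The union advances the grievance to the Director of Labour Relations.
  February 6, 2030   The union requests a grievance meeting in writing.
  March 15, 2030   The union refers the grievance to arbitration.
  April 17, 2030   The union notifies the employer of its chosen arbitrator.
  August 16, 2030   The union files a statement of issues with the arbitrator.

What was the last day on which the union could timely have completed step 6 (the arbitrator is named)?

Step 6 runs from February 5, 2030, when the grievance is advanced to the Director. 69 days after February 5, 2030 is April 15, 2030.

April 15, 2030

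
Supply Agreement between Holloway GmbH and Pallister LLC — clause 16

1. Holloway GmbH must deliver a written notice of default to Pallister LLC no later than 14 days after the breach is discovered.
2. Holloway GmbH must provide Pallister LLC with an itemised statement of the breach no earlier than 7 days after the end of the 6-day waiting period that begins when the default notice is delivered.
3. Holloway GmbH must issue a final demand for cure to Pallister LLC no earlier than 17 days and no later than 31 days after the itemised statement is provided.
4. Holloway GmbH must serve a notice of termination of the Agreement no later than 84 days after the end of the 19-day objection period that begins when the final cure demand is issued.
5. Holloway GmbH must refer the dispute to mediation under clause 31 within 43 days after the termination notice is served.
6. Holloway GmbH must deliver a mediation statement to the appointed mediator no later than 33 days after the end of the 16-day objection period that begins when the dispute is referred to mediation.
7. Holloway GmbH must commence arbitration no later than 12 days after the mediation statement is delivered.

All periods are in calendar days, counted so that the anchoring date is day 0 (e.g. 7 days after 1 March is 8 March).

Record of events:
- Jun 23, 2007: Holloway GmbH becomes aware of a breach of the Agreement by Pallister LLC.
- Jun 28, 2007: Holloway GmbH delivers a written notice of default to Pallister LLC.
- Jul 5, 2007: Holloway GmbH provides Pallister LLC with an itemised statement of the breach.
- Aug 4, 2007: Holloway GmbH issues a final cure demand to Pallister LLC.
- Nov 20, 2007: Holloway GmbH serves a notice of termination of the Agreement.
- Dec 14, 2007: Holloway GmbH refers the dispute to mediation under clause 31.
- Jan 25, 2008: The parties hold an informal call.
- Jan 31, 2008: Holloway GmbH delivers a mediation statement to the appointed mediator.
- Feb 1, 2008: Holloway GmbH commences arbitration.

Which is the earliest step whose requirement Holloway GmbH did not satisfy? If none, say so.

Step 1 — counting 14 days from Jun 23, 2007 (when the breach is discovered) gives a deadline of Jul 7, 2007; Jun 28, 2007 is within that limit.
Step 2 — must wait 7 days from Jul 4, 2007 (end of the 6-day waiting period, which began when the default notice is delivered on Jun 28, 2007), so not before Jul 11, 2007; Jul 5, 2007 is 6 days before the earliest permitted date.

Step 2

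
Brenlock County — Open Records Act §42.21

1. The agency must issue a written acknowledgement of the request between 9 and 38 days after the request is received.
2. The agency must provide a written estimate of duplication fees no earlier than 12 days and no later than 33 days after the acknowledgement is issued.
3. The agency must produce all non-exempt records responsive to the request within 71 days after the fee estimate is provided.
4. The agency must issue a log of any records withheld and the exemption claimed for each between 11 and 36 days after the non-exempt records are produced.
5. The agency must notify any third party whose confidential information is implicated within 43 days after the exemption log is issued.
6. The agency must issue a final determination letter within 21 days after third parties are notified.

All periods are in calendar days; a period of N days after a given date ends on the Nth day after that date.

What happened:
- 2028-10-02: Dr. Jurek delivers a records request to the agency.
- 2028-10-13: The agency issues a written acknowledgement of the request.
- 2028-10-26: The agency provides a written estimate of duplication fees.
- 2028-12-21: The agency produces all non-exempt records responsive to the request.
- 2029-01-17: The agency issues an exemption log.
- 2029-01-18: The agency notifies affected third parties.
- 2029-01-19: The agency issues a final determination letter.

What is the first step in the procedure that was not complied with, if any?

None — every step was satisfied

Step 1: the window is 9–38 days after 2028-10-02 (when the request is received), so 2028-10-11 through 2028-11-09; done 2028-10-13 — within the window.
Step 2: the window is 12–33 days after 2028-10-13 (when the acknowledgement is issued), so 2028-10-25 through 2028-11-15; 2028-10-26 falls inside that range.
Step 3: 71 days after 2028-10-26 (when the fee estimate is provided) is 2029-01-05; 2028-12-21 is within that limit.
Step 4: the window is 11–36 days after 2028-12-21 (when the non-exempt records are produced), so 2029-01-01 through 2029-01-26; done 2029-01-17 — within the window.
Step 5: 43 days after 2029-01-17 (when the exemption log is issued) is 2029-03-01; completed 2029-01-18, before the deadline.
Step 6: 21 days after 2029-01-18 (when third parties are notified) is 2029-02-08; completed 2029-01-19, before the deadline.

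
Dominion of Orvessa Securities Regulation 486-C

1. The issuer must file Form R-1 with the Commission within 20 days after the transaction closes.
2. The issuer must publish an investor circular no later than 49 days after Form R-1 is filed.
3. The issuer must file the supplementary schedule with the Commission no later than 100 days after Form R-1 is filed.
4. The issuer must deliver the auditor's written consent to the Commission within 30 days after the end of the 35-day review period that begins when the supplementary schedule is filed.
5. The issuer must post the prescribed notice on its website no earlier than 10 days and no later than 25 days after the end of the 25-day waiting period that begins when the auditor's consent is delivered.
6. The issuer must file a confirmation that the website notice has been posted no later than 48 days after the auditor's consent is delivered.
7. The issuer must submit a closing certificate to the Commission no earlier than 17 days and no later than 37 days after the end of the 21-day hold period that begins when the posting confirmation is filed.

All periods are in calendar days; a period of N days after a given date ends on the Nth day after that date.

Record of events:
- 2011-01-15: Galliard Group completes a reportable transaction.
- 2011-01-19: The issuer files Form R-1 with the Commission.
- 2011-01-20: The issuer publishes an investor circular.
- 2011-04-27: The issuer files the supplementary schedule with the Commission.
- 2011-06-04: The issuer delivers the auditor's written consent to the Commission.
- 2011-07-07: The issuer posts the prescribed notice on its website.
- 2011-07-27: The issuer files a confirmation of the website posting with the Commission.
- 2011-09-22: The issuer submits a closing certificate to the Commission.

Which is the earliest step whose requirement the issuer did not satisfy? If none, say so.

Step 5

Step 1: 20 days after 2011-01-15 (when the transaction closes) is 2011-02-04; 2011-01-19 is within that limit.
Step 2: 49 days after 2011-01-19 (when Form R-1 is filed) is 2011-03-09; done 2011-01-20 — timely.
Step 3: 100 days after 2011-01-19 (when Form R-1 is filed) is 2011-04-29; done 2011-04-27 — timely.
Step 4: 30 days after 2011-06-01 (end of the 35-day review period, which began when the supplementary schedule is filed on 2011-04-27) is 2011-07-01; completed 2011-06-04, before the deadline.
Step 5: the window is 10–25 days after 2011-06-29 (end of the 25-day waiting period, which began when the auditor's consent is delivered on 2011-06-04), so 2011-07-09 through 2011-07-24; done 2011-07-07 — 2 days before the window opened.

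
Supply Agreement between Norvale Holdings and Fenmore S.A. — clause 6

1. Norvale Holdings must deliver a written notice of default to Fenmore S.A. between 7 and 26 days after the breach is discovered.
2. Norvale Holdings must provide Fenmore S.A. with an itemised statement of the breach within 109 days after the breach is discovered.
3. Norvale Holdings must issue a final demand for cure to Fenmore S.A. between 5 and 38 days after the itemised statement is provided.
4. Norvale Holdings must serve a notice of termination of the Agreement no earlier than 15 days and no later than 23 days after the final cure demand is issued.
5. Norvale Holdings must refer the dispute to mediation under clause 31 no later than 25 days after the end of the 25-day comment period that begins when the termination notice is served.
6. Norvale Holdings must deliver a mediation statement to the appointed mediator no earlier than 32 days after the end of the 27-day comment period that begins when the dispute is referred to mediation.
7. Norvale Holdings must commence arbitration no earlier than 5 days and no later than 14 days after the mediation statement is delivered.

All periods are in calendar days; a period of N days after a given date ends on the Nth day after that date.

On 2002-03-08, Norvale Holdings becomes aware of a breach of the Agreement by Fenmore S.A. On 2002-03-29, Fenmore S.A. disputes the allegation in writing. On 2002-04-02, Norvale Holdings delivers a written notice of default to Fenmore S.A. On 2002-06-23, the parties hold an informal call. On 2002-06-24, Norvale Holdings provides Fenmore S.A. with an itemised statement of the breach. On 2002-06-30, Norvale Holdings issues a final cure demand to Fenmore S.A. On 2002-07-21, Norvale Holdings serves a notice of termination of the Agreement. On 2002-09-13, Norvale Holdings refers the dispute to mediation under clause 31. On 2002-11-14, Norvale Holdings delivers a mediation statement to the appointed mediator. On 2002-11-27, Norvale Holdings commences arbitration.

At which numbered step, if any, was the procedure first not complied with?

Step 1 — 7 and 26 days from 2002-03-08 (when the breach is discovered) are 2002-03-15 and 2002-04-03 respectively; done 2002-04-02 — within the window.
Step 2 — counting 109 days from 2002-03-08 (when the breach is discovered) gives a deadline of 2002-06-25; 2002-06-24 is within that limit.
Step 3 — 5 and 38 days from 2002-06-24 (when the itemised statement is provided) are 2002-06-29 and 2002-08-01 respectively; 2002-06-30 falls inside that range.
Step 4 — 15 and 23 days from 2002-06-30 (when the final cure demand is issued) are 2002-07-15 and 2002-07-23 respectively; 2002-07-21 falls inside that range.
Step 5 — counting 25 days from 2002-08-15 (end of the 25-day comment period, which began when the termination notice is served on 2002-07-21) gives a deadline of 2002-09-09; not done until 2002-09-13, 4 days after the deadline.

Step 5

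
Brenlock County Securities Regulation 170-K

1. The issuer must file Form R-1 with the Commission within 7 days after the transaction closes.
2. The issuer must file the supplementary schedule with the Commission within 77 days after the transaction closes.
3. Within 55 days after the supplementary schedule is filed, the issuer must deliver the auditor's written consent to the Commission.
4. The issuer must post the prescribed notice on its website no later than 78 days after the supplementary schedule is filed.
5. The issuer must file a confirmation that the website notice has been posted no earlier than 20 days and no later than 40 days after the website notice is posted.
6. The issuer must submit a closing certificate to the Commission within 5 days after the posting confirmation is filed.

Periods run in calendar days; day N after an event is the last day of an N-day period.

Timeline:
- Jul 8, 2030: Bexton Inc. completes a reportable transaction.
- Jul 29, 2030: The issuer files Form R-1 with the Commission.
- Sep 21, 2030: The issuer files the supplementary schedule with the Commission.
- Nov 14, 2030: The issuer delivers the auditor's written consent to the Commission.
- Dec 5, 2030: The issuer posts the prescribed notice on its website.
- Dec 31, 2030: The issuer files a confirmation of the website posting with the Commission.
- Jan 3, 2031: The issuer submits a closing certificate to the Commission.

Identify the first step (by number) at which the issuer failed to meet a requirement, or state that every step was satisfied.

Step 1: 7 days after Jul 8, 2030 (when the transaction closes) is Jul 15, 2030; Jul 29, 2030 misses that deadline by 14 days.

Step 1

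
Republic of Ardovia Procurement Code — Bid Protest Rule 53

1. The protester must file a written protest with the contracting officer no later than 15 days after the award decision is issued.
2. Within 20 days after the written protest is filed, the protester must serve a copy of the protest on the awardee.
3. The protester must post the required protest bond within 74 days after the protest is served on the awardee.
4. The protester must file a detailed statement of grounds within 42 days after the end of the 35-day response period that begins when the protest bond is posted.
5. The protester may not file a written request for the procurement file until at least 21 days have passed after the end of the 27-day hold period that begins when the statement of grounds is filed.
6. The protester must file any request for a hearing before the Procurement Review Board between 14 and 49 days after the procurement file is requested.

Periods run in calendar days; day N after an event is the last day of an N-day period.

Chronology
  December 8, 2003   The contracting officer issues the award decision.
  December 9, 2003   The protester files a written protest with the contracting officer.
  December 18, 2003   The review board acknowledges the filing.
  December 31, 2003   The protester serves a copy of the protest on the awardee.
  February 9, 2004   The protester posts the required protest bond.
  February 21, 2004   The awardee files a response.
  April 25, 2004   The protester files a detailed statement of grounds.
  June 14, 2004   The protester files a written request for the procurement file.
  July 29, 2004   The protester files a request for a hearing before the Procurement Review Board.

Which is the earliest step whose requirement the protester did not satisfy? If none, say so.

Step 2

Step 1 — counting 15 days from December 8, 2003 (when the award decision is issued) gives a deadline of December 23, 2003; completed December 9, 2003, before the deadline.
Step 2 — counting 20 days from December 9, 2003 (when the written protest is filed) gives a deadline of December 29, 2003; not done until December 31, 2003, 2 days after the deadline.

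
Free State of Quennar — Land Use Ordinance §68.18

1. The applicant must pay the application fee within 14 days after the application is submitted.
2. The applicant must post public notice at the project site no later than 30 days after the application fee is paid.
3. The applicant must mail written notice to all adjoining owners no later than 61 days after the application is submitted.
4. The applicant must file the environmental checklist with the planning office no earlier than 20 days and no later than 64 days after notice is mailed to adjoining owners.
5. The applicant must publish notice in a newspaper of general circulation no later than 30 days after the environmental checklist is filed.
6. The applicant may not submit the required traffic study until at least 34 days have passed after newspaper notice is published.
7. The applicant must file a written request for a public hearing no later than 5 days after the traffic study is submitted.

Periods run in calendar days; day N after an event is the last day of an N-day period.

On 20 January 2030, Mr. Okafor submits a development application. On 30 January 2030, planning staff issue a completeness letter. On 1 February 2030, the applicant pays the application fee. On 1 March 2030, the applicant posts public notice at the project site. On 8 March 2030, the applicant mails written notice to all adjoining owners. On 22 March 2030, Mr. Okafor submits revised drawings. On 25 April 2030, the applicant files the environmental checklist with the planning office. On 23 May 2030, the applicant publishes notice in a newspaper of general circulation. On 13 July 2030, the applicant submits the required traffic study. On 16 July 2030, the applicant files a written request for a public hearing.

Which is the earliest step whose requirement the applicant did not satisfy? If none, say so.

Step 1 — counting 14 days from 20 January 2030 (when the application is submitted) gives a deadline of 3 February 2030; completed 1 February 2030, before the deadline.
Step 2 — counting 30 days from 1 February 2030 (when the application fee is paid) gives a deadline of 3 March 2030; completed 1 March 2030, before the deadline.
Step 3 — counting 61 days from 20 January 2030 (when the application is submitted) gives a deadline of 22 March 2030; done 8 March 2030 — timely.
Step 4 — 20 and 64 days from 8 March 2030 (when notice is mailed to adjoining owners) are 28 March 2030 and 11 May 2030 respectively; 25 April 2030 falls inside that range.
Step 5 — counting 30 days from 25 April 2030 (when the environmental checklist is filed) gives a deadline of 25 May 2030; done 23 May 2030 — timely.
Step 6 — must wait 34 days from 23 May 2030 (when newspaper notice is published), so not before 26 June 2030; done 13 July 2030, after the minimum wait.
Step 7 — counting 5 days from 13 July 2030 (when the traffic study is submitted) gives a deadline of 18 July 2030; completed 16 July 2030, before the deadline.

None — every step was satisfied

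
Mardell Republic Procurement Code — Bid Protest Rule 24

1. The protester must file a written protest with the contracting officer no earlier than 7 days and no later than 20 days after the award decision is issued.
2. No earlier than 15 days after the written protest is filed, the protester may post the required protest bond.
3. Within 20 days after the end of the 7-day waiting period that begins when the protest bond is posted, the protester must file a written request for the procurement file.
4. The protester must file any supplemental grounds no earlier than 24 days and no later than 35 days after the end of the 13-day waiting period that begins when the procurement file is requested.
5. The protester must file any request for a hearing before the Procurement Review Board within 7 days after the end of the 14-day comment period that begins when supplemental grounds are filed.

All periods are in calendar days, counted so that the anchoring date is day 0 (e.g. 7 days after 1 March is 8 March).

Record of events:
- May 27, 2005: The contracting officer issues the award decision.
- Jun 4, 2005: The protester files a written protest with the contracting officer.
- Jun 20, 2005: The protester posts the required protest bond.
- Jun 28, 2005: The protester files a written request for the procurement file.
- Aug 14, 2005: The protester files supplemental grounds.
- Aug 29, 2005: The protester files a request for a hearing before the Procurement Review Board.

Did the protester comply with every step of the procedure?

Yes

Step 1 — 7 and 20 days from May 27, 2005 (when the award decision is issued) are Jun 3, 2005 and Jun 16, 2005 respectively; done Jun 4, 2005 — within the window.
Step 2 — must wait 15 days from Jun 4, 2005 (when the written protest is filed), so not before Jun 19, 2005; done Jun 20, 2005, after the minimum wait.
Step 3 — counting 20 days from Jun 27, 2005 (end of the 7-day waiting period, which began when the protest bond is posted on Jun 20, 2005) gives a deadline of Jul 17, 2005; completed Jun 28, 2005, before the deadline.
Step 4 — 24 and 35 days from Jul 11, 2005 (end of the 13-day waiting period, which began when the procurement file is requested on Jun 28, 2005) are Aug 4, 2005 and Aug 15, 2005 respectively; done Aug 14, 2005 — within the window.
Step 5 — counting 7 days from Aug 28, 2005 (end of the 14-day comment period, which began when supplemental grounds are filed on Aug 14, 2005) gives a deadline of Sep 4, 2005; Aug 29, 2005 is within that limit.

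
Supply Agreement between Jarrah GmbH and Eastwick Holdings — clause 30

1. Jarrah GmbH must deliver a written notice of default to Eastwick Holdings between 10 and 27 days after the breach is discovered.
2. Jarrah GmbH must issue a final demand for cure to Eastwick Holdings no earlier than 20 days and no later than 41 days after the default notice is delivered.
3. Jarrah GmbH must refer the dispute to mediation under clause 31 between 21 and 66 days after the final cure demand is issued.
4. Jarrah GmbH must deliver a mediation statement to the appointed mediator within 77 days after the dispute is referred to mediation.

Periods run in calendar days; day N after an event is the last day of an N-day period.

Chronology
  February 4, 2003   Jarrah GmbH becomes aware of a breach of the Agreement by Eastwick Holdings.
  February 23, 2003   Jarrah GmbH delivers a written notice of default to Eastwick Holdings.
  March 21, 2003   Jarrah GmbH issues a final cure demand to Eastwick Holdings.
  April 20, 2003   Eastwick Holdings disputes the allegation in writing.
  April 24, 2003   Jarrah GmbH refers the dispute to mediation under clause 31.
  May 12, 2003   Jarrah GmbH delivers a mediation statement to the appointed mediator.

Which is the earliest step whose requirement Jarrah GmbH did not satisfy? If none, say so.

None — every step was satisfied

Step 1: the window is 10–27 days after February 4, 2003 (when the breach is discovered), so February 14, 2003 through March 3, 2003; done February 23, 2003 — within the window.
Step 2: the window is 20–41 days after February 23, 2003 (when the default notice is delivered), so March 15, 2003 through April 5, 2003; March 21, 2003 falls inside that range.
Step 3: the window is 21–66 days after March 21, 2003 (when the final cure demand is issued), so April 11, 2003 through May 26, 2003; April 24, 2003 falls inside that range.
Step 4: 77 days after April 24, 2003 (when the dispute is referred to mediation) is July 10, 2003; May 12, 2003 is within that limit.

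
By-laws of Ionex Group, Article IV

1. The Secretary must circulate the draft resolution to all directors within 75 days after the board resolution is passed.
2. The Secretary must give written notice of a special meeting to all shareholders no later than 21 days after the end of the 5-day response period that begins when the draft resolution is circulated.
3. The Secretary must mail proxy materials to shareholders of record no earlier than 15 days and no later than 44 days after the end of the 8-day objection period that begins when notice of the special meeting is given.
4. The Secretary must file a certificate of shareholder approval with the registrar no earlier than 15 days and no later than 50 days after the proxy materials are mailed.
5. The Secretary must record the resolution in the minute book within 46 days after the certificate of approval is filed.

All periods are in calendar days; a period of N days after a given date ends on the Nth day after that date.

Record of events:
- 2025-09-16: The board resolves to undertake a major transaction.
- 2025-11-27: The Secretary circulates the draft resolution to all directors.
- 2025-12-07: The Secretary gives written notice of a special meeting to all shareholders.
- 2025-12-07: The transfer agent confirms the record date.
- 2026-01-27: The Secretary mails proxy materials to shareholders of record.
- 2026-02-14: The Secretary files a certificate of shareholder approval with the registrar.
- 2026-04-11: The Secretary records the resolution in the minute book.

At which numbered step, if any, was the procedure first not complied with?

Step 5

Step 1 — counting 75 days from 2025-09-16 (when the board resolution is passed) gives a deadline of 2025-11-30; 2025-11-27 is within that limit.
Step 2 — counting 21 days from 2025-12-02 (end of the 5-day response period, which began when the draft resolution is circulated on 2025-11-27) gives a deadline of 2025-12-23; completed 2025-12-07, before the deadline.
Step 3 — 15 and 44 days from 2025-12-15 (end of the 8-day objection period, which began when notice of the special meeting is given on 2025-12-07) are 2025-12-30 and 2026-01-28 respectively; done 2026-01-27, which is between those dates.
Step 4 — 15 and 50 days from 2026-01-27 (when the proxy materials are mailed) are 2026-02-11 and 2026-03-18 respectively; done 2026-02-14 — within the window.
Step 5 — counting 46 days from 2026-02-14 (when the certificate of approval is filed) gives a deadline of 2026-04-01; 2026-04-11 misses that deadline by 10 days.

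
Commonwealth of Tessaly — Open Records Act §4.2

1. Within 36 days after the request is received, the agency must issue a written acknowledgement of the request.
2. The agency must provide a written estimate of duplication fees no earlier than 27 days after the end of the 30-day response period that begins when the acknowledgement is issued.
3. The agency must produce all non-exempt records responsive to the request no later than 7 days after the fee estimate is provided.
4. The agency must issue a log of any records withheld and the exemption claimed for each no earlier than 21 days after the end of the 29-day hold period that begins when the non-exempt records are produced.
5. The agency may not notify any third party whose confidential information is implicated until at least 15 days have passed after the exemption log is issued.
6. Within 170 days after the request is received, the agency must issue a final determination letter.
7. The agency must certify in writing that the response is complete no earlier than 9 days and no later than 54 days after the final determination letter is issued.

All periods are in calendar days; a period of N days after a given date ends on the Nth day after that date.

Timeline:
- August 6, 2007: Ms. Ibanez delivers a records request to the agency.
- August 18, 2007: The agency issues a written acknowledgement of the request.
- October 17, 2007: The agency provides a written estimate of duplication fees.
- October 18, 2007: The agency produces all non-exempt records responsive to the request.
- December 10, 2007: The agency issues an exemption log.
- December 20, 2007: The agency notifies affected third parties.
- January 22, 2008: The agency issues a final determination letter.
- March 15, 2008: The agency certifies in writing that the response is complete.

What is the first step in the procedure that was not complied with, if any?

Step 5

(1) due by August 6, 2007 + 36 days = September 11, 2007; completed August 18, 2007, before the deadline.
(2) permitted from September 17, 2007 + 27 days = October 14, 2007 onward; done October 17, 2007 — permitted.
(3) due by October 17, 2007 + 7 days = October 24, 2007; October 18, 2007 is within that limit.
(4) permitted from November 16, 2007 + 21 days = December 7, 2007 onward; done December 10, 2007 — permitted.
(5) permitted from December 10, 2007 + 15 days = December 25, 2007 onward; done December 20, 2007 — 5 days too early.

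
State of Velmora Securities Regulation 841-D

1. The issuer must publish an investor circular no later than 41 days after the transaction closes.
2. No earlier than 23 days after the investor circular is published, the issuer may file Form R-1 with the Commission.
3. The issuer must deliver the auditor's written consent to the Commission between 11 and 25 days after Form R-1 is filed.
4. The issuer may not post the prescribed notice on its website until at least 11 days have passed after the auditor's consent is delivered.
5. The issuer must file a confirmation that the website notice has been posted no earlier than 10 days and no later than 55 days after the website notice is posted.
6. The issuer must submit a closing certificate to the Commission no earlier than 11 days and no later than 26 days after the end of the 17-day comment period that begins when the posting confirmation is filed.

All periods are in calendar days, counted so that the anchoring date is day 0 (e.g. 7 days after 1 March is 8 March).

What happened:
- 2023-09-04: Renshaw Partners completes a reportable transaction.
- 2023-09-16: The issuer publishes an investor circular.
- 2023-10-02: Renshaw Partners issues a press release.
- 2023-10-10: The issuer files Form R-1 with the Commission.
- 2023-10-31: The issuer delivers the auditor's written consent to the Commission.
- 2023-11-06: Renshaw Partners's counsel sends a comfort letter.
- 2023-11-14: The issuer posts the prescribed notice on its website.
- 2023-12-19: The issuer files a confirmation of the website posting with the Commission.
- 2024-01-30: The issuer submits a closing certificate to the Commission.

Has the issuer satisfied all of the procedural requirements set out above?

(1) due by 2023-09-04 + 41 days = 2023-10-15; 2023-09-16 is within that limit.
(2) permitted from 2023-09-16 + 23 days = 2023-10-09 onward; done 2023-10-10, after the minimum wait.
(3) the permitted window runs from 2023-10-10 + 11 = 2023-10-21 to 2023-10-10 + 25 = 2023-11-04; done 2023-10-31, which is between those dates.
(4) permitted from 2023-10-31 + 11 days = 2023-11-11 onward; done 2023-11-14, after the minimum wait.
(5) the permitted window runs from 2023-11-14 + 10 = 2023-11-24 to 2023-11-14 + 55 = 2024-01-08; done 2023-12-19, which is between those dates.
(6) the permitted window runs from 2024-01-05 + 11 = 2024-01-16 to 2024-01-05 + 26 = 2024-01-31; done 2024-01-30, which is between those dates.

Yes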